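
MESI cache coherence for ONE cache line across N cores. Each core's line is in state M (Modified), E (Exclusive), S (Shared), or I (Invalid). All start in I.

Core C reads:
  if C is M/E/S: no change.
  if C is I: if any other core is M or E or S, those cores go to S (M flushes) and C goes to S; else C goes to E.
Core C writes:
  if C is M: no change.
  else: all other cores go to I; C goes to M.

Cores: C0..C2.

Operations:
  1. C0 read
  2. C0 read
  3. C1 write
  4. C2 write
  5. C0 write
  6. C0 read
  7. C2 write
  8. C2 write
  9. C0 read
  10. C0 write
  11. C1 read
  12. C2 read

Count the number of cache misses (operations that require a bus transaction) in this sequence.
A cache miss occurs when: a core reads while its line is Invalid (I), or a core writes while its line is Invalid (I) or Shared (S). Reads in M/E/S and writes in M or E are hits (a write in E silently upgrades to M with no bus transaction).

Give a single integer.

Answer: 9

Derivation:
Op 1: C0 read [C0 read from I: no other sharers -> C0=E (exclusive)] -> [E,I,I] [MISS #1: read from I]
Op 2: C0 read [C0 read: already in E, no change] -> [E,I,I] [hit: read from E]
Op 3: C1 write [C1 write: invalidate ['C0=E'] -> C1=M] -> [I,M,I] [MISS #2: write from I]
Op 4: C2 write [C2 write: invalidate ['C1=M'] -> C2=M] -> [I,I,M] [MISS #3: write from I]
Op 5: C0 write [C0 write: invalidate ['C2=M'] -> C0=M] -> [M,I,I] [MISS #4: write from I]
Op 6: C0 read [C0 read: already in M, no change] -> [M,I,I] [hit: read from M]
Op 7: C2 write [C2 write: invalidate ['C0=M'] -> C2=M] -> [I,I,M] [MISS #5: write from I]
Op 8: C2 write [C2 write: already M (modified), no change] -> [I,I,M] [hit: write from M]
Op 9: C0 read [C0 read from I: others=['C2=M'] -> C0=S, others downsized to S] -> [S,I,S] [MISS #6: read from I]
Op 10: C0 write [C0 write: invalidate ['C2=S'] -> C0=M] -> [M,I,I] [MISS #7: write from S]
Op 11: C1 read [C1 read from I: others=['C0=M'] -> C1=S, others downsized to S] -> [S,S,I] [MISS #8: read from I]
Op 12: C2 read [C2 read from I: others=['C0=S', 'C1=S'] -> C2=S, others downsized to S] -> [S,S,S] [MISS #9: read from I]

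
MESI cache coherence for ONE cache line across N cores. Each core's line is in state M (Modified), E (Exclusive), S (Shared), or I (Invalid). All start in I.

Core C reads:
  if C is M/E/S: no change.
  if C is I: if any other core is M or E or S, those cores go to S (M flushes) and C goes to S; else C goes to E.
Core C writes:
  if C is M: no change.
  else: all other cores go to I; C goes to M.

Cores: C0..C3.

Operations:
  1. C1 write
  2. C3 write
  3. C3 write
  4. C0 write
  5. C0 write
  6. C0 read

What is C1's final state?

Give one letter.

Answer: I

Derivation:
Op 1: C1 write [C1 write: invalidate none -> C1=M] -> [I,M,I,I]
Op 2: C3 write [C3 write: invalidate ['C1=M'] -> C3=M] -> [I,I,I,M]
Op 3: C3 write [C3 write: already M (modified), no change] -> [I,I,I,M]
Op 4: C0 write [C0 write: invalidate ['C3=M'] -> C0=M] -> [M,I,I,I]
Op 5: C0 write [C0 write: already M (modified), no change] -> [M,I,I,I]
Op 6: C0 read [C0 read: already in M, no change] -> [M,I,I,I]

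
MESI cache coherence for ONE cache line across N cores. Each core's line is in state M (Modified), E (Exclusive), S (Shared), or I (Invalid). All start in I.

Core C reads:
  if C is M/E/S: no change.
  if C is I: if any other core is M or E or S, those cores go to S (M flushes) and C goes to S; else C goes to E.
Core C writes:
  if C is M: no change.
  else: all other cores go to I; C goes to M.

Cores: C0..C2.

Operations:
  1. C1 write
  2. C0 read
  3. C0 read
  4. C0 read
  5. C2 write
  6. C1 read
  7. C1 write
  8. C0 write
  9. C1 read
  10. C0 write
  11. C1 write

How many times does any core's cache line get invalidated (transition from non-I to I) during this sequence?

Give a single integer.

Answer: 6

Derivation:
Op 1: C1 write [C1 write: invalidate none -> C1=M] -> [I,M,I] (invalidations this op: 0; running total: 0)
Op 2: C0 read [C0 read from I: others=['C1=M'] -> C0=S, others downsized to S] -> [S,S,I] (invalidations this op: 0; running total: 0)
Op 3: C0 read [C0 read: already in S, no change] -> [S,S,I] (invalidations this op: 0; running total: 0)
Op 4: C0 read [C0 read: already in S, no change] -> [S,S,I] (invalidations this op: 0; running total: 0)
Op 5: C2 write [C2 write: invalidate ['C0=S', 'C1=S'] -> C2=M] -> [I,I,M] (invalidations this op: 2; running total: 2)
Op 6: C1 read [C1 read from I: others=['C2=M'] -> C1=S, others downsized to S] -> [I,S,S] (invalidations this op: 0; running total: 2)
Op 7: C1 write [C1 write: invalidate ['C2=S'] -> C1=M] -> [I,M,I] (invalidations this op: 1; running total: 3)
Op 8: C0 write [C0 write: invalidate ['C1=M'] -> C0=M] -> [M,I,I] (invalidations this op: 1; running total: 4)
Op 9: C1 read [C1 read from I: others=['C0=M'] -> C1=S, others downsized to S] -> [S,S,I] (invalidations this op: 0; running total: 4)
Op 10: C0 write [C0 write: invalidate ['C1=S'] -> C0=M] -> [M,I,I] (invalidations this op: 1; running total: 5)
Op 11: C1 write [C1 write: invalidate ['C0=M'] -> C1=M] -> [I,M,I] (invalidations this op: 1; running total: 6)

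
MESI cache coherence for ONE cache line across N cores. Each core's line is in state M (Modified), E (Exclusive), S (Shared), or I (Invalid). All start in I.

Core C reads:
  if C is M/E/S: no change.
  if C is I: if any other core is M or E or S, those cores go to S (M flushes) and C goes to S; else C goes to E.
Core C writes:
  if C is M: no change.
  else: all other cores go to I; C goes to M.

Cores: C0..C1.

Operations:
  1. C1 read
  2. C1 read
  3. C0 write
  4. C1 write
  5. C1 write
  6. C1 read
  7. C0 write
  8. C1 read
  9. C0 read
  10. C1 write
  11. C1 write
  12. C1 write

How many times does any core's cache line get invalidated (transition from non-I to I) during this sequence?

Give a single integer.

Op 1: C1 read [C1 read from I: no other sharers -> C1=E (exclusive)] -> [I,E] (invalidations this op: 0; running total: 0)
Op 2: C1 read [C1 read: already in E, no change] -> [I,E] (invalidations this op: 0; running total: 0)
Op 3: C0 write [C0 write: invalidate ['C1=E'] -> C0=M] -> [M,I] (invalidations this op: 1; running total: 1)
Op 4: C1 write [C1 write: invalidate ['C0=M'] -> C1=M] -> [I,M] (invalidations this op: 1; running total: 2)
Op 5: C1 write [C1 write: already M (modified), no change] -> [I,M] (invalidations this op: 0; running total: 2)
Op 6: C1 read [C1 read: already in M, no change] -> [I,M] (invalidations this op: 0; running total: 2)
Op 7: C0 write [C0 write: invalidate ['C1=M'] -> C0=M] -> [M,I] (invalidations this op: 1; running total: 3)
Op 8: C1 read [C1 read from I: others=['C0=M'] -> C1=S, others downsized to S] -> [S,S] (invalidations this op: 0; running total: 3)
Op 9: C0 read [C0 read: already in S, no change] -> [S,S] (invalidations this op: 0; running total: 3)
Op 10: C1 write [C1 write: invalidate ['C0=S'] -> C1=M] -> [I,M] (invalidations this op: 1; running total: 4)
Op 11: C1 write [C1 write: already M (modified), no change] -> [I,M] (invalidations this op: 0; running total: 4)
Op 12: C1 write [C1 write: already M (modified), no change] -> [I,M] (invalidations this op: 0; running total: 4)

Answer: 4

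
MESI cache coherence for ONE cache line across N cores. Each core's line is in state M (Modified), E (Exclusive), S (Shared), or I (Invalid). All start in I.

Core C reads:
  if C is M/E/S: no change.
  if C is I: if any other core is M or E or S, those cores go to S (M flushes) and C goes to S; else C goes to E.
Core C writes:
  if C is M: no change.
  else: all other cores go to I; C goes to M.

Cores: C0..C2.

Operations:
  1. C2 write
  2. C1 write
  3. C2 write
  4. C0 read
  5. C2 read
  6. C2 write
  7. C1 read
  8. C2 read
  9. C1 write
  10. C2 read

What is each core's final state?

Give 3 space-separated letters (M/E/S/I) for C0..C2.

Answer: I S S

Derivation:
Op 1: C2 write [C2 write: invalidate none -> C2=M] -> [I,I,M]
Op 2: C1 write [C1 write: invalidate ['C2=M'] -> C1=M] -> [I,M,I]
Op 3: C2 write [C2 write: invalidate ['C1=M'] -> C2=M] -> [I,I,M]
Op 4: C0 read [C0 read from I: others=['C2=M'] -> C0=S, others downsized to S] -> [S,I,S]
Op 5: C2 read [C2 read: already in S, no change] -> [S,I,S]
Op 6: C2 write [C2 write: invalidate ['C0=S'] -> C2=M] -> [I,I,M]
Op 7: C1 read [C1 read from I: others=['C2=M'] -> C1=S, others downsized to S] -> [I,S,S]
Op 8: C2 read [C2 read: already in S, no change] -> [I,S,S]
Op 9: C1 write [C1 write: invalidate ['C2=S'] -> C1=M] -> [I,M,I]
Op 10: C2 read [C2 read from I: others=['C1=M'] -> C2=S, others downsized to S] -> [I,S,S]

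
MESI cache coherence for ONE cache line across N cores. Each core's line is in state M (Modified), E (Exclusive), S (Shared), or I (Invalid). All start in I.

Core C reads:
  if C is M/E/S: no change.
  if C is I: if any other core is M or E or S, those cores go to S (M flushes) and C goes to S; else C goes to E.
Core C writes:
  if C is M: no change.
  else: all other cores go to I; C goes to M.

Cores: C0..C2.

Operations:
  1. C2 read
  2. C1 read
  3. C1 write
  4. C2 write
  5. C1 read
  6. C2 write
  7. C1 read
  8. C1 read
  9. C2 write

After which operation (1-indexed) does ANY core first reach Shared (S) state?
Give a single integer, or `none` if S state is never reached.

Answer: 2

Derivation:
Op 1: C2 read [C2 read from I: no other sharers -> C2=E (exclusive)] -> [I,I,E]
Op 2: C1 read [C1 read from I: others=['C2=E'] -> C1=S, others downsized to S] -> [I,S,S]
  -> First S state at op 2; remaining ops need not be traced.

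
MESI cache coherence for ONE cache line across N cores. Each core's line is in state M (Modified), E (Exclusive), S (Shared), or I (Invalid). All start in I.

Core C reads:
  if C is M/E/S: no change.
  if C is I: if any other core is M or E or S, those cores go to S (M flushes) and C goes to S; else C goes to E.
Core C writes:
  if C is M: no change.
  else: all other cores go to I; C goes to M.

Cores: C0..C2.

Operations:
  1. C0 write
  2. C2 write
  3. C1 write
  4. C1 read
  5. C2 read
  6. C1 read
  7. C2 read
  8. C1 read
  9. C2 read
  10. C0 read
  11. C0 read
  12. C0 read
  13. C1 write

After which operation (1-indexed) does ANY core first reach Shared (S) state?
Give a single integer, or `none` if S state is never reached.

Op 1: C0 write [C0 write: invalidate none -> C0=M] -> [M,I,I]
Op 2: C2 write [C2 write: invalidate ['C0=M'] -> C2=M] -> [I,I,M]
Op 3: C1 write [C1 write: invalidate ['C2=M'] -> C1=M] -> [I,M,I]
Op 4: C1 read [C1 read: already in M, no change] -> [I,M,I]
Op 5: C2 read [C2 read from I: others=['C1=M'] -> C2=S, others downsized to S] -> [I,S,S]
  -> First S state at op 5; remaining ops need not be traced.

Answer: 5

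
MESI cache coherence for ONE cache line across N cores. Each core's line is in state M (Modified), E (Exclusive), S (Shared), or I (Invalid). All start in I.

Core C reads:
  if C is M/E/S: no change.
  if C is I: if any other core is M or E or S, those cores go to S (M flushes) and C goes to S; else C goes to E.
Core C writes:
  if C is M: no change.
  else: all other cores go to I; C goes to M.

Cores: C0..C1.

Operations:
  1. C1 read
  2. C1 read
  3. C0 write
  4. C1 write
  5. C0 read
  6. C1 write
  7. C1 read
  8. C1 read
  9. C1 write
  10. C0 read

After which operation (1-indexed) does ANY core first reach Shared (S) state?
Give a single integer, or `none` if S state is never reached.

Op 1: C1 read [C1 read from I: no other sharers -> C1=E (exclusive)] -> [I,E]
Op 2: C1 read [C1 read: already in E, no change] -> [I,E]
Op 3: C0 write [C0 write: invalidate ['C1=E'] -> C0=M] -> [M,I]
Op 4: C1 write [C1 write: invalidate ['C0=M'] -> C1=M] -> [I,M]
Op 5: C0 read [C0 read from I: others=['C1=M'] -> C0=S, others downsized to S] -> [S,S]
  -> First S state at op 5; remaining ops need not be traced.

Answer: 5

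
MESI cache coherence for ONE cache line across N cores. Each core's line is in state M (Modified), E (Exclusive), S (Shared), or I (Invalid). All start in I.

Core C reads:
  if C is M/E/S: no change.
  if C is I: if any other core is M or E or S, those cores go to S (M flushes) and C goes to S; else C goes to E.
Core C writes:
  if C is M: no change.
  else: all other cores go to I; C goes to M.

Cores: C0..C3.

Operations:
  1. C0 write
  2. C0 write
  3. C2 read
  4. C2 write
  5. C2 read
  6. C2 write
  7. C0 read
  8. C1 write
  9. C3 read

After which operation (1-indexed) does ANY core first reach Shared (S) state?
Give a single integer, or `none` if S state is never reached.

Answer: 3

Derivation:
Op 1: C0 write [C0 write: invalidate none -> C0=M] -> [M,I,I,I]
Op 2: C0 write [C0 write: already M (modified), no change] -> [M,I,I,I]
Op 3: C2 read [C2 read from I: others=['C0=M'] -> C2=S, others downsized to S] -> [S,I,S,I]
  -> First S state at op 3; remaining ops need not be traced.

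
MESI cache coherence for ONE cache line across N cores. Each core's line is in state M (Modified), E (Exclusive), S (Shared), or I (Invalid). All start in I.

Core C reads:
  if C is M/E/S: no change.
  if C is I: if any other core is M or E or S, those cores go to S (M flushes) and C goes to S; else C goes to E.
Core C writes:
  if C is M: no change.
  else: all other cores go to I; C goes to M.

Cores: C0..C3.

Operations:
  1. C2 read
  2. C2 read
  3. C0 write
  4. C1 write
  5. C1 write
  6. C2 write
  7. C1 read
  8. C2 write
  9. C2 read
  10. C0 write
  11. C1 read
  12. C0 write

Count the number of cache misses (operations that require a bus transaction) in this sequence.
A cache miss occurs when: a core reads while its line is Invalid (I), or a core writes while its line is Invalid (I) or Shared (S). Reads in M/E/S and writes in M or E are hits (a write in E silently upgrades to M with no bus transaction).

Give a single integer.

Answer: 9

Derivation:
Op 1: C2 read [C2 read from I: no other sharers -> C2=E (exclusive)] -> [I,I,E,I] [MISS #1: read from I]
Op 2: C2 read [C2 read: already in E, no change] -> [I,I,E,I] [hit: read from E]
Op 3: C0 write [C0 write: invalidate ['C2=E'] -> C0=M] -> [M,I,I,I] [MISS #2: write from I]
Op 4: C1 write [C1 write: invalidate ['C0=M'] -> C1=M] -> [I,M,I,I] [MISS #3: write from I]
Op 5: C1 write [C1 write: already M (modified), no change] -> [I,M,I,I] [hit: write from M]
Op 6: C2 write [C2 write: invalidate ['C1=M'] -> C2=M] -> [I,I,M,I] [MISS #4: write from I]
Op 7: C1 read [C1 read from I: others=['C2=M'] -> C1=S, others downsized to S] -> [I,S,S,I] [MISS #5: read from I]
Op 8: C2 write [C2 write: invalidate ['C1=S'] -> C2=M] -> [I,I,M,I] [MISS #6: write from S]
Op 9: C2 read [C2 read: already in M, no change] -> [I,I,M,I] [hit: read from M]
Op 10: C0 write [C0 write: invalidate ['C2=M'] -> C0=M] -> [M,I,I,I] [MISS #7: write from I]
Op 11: C1 read [C1 read from I: others=['C0=M'] -> C1=S, others downsized to S] -> [S,S,I,I] [MISS #8: read from I]
Op 12: C0 write [C0 write: invalidate ['C1=S'] -> C0=M] -> [M,I,I,I] [MISS #9: write from S]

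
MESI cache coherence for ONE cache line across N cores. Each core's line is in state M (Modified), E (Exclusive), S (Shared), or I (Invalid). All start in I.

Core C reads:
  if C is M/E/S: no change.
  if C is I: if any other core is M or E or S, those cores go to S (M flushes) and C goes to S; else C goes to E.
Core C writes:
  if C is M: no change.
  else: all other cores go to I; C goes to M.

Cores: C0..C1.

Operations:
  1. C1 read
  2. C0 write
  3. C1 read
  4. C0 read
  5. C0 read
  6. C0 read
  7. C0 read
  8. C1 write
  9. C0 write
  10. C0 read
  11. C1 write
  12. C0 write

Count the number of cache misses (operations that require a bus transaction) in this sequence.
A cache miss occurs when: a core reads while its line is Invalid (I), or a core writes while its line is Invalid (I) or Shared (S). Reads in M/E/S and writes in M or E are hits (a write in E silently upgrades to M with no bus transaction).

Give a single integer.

Op 1: C1 read [C1 read from I: no other sharers -> C1=E (exclusive)] -> [I,E] [MISS #1: read from I]
Op 2: C0 write [C0 write: invalidate ['C1=E'] -> C0=M] -> [M,I] [MISS #2: write from I]
Op 3: C1 read [C1 read from I: others=['C0=M'] -> C1=S, others downsized to S] -> [S,S] [MISS #3: read from I]
Op 4: C0 read [C0 read: already in S, no change] -> [S,S] [hit: read from S]
Op 5: C0 read [C0 read: already in S, no change] -> [S,S] [hit: read from S]
Op 6: C0 read [C0 read: already in S, no change] -> [S,S] [hit: read from S]
Op 7: C0 read [C0 read: already in S, no change] -> [S,S] [hit: read from S]
Op 8: C1 write [C1 write: invalidate ['C0=S'] -> C1=M] -> [I,M] [MISS #4: write from S]
Op 9: C0 write [C0 write: invalidate ['C1=M'] -> C0=M] -> [M,I] [MISS #5: write from I]
Op 10: C0 read [C0 read: already in M, no change] -> [M,I] [hit: read from M]
Op 11: C1 write [C1 write: invalidate ['C0=M'] -> C1=M] -> [I,M] [MISS #6: write from I]
Op 12: C0 write [C0 write: invalidate ['C1=M'] -> C0=M] -> [M,I] [MISS #7: write from I]

Answer: 7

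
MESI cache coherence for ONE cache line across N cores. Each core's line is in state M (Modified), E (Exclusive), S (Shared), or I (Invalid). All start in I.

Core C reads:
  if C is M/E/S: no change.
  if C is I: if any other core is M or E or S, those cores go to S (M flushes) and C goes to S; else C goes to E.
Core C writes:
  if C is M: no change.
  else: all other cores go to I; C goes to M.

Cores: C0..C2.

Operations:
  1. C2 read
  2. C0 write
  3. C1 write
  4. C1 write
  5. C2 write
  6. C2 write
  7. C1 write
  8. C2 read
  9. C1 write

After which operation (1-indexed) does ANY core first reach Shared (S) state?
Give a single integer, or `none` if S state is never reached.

Answer: 8

Derivation:
Op 1: C2 read [C2 read from I: no other sharers -> C2=E (exclusive)] -> [I,I,E]
Op 2: C0 write [C0 write: invalidate ['C2=E'] -> C0=M] -> [M,I,I]
Op 3: C1 write [C1 write: invalidate ['C0=M'] -> C1=M] -> [I,M,I]
Op 4: C1 write [C1 write: already M (modified), no change] -> [I,M,I]
Op 5: C2 write [C2 write: invalidate ['C1=M'] -> C2=M] -> [I,I,M]
Op 6: C2 write [C2 write: already M (modified), no change] -> [I,I,M]
Op 7: C1 write [C1 write: invalidate ['C2=M'] -> C1=M] -> [I,M,I]
Op 8: C2 read [C2 read from I: others=['C1=M'] -> C2=S, others downsized to S] -> [I,S,S]
  -> First S state at op 8; remaining ops need not be traced.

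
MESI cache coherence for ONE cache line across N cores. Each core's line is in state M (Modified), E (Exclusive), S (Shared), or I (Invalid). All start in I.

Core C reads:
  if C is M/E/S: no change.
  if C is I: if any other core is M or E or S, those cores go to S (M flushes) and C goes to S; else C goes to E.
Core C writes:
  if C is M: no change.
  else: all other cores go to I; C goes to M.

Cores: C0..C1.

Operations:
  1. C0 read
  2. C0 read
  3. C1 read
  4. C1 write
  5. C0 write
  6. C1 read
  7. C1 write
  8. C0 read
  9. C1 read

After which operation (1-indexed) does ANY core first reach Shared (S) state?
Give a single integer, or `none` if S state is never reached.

Answer: 3

Derivation:
Op 1: C0 read [C0 read from I: no other sharers -> C0=E (exclusive)] -> [E,I]
Op 2: C0 read [C0 read: already in E, no change] -> [E,I]
Op 3: C1 read [C1 read from I: others=['C0=E'] -> C1=S, others downsized to S] -> [S,S]
  -> First S state at op 3; remaining ops need not be traced.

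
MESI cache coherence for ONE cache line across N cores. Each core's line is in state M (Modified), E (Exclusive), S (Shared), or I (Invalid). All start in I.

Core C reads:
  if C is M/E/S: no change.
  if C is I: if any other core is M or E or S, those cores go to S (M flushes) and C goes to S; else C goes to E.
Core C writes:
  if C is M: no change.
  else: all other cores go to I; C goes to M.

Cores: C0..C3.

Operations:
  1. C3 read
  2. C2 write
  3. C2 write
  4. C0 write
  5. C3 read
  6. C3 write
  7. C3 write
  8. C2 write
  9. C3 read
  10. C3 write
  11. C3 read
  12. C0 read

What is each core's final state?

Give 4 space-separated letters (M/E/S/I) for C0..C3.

Op 1: C3 read [C3 read from I: no other sharers -> C3=E (exclusive)] -> [I,I,I,E]
Op 2: C2 write [C2 write: invalidate ['C3=E'] -> C2=M] -> [I,I,M,I]
Op 3: C2 write [C2 write: already M (modified), no change] -> [I,I,M,I]
Op 4: C0 write [C0 write: invalidate ['C2=M'] -> C0=M] -> [M,I,I,I]
Op 5: C3 read [C3 read from I: others=['C0=M'] -> C3=S, others downsized to S] -> [S,I,I,S]
Op 6: C3 write [C3 write: invalidate ['C0=S'] -> C3=M] -> [I,I,I,M]
Op 7: C3 write [C3 write: already M (modified), no change] -> [I,I,I,M]
Op 8: C2 write [C2 write: invalidate ['C3=M'] -> C2=M] -> [I,I,M,I]
Op 9: C3 read [C3 read from I: others=['C2=M'] -> C3=S, others downsized to S] -> [I,I,S,S]
Op 10: C3 write [C3 write: invalidate ['C2=S'] -> C3=M] -> [I,I,I,M]
Op 11: C3 read [C3 read: already in M, no change] -> [I,I,I,M]
Op 12: C0 read [C0 read from I: others=['C3=M'] -> C0=S, others downsized to S] -> [S,I,I,S]

Answer: S I I S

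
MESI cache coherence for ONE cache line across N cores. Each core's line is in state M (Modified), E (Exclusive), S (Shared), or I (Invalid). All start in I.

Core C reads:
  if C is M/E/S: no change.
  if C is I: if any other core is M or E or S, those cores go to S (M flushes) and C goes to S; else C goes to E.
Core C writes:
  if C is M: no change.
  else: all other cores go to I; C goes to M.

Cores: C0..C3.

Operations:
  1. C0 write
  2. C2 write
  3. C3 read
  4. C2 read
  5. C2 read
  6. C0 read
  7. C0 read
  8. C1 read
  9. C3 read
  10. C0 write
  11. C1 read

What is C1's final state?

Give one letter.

Answer: S

Derivation:
Op 1: C0 write [C0 write: invalidate none -> C0=M] -> [M,I,I,I]
Op 2: C2 write [C2 write: invalidate ['C0=M'] -> C2=M] -> [I,I,M,I]
Op 3: C3 read [C3 read from I: others=['C2=M'] -> C3=S, others downsized to S] -> [I,I,S,S]
Op 4: C2 read [C2 read: already in S, no change] -> [I,I,S,S]
Op 5: C2 read [C2 read: already in S, no change] -> [I,I,S,S]
Op 6: C0 read [C0 read from I: others=['C2=S', 'C3=S'] -> C0=S, others downsized to S] -> [S,I,S,S]
Op 7: C0 read [C0 read: already in S, no change] -> [S,I,S,S]
Op 8: C1 read [C1 read from I: others=['C0=S', 'C2=S', 'C3=S'] -> C1=S, others downsized to S] -> [S,S,S,S]
Op 9: C3 read [C3 read: already in S, no change] -> [S,S,S,S]
Op 10: C0 write [C0 write: invalidate ['C1=S', 'C2=S', 'C3=S'] -> C0=M] -> [M,I,I,I]
Op 11: C1 read [C1 read from I: others=['C0=M'] -> C1=S, others downsized to S] -> [S,S,I,I]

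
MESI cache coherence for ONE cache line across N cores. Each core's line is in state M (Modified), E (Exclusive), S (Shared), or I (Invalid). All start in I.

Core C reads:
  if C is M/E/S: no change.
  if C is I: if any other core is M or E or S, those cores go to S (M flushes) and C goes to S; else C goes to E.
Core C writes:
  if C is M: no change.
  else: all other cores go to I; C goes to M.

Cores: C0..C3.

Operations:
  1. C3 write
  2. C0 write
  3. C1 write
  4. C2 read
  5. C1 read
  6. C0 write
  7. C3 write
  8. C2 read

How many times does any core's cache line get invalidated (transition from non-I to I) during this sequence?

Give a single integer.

Op 1: C3 write [C3 write: invalidate none -> C3=M] -> [I,I,I,M] (invalidations this op: 0; running total: 0)
Op 2: C0 write [C0 write: invalidate ['C3=M'] -> C0=M] -> [M,I,I,I] (invalidations this op: 1; running total: 1)
Op 3: C1 write [C1 write: invalidate ['C0=M'] -> C1=M] -> [I,M,I,I] (invalidations this op: 1; running total: 2)
Op 4: C2 read [C2 read from I: others=['C1=M'] -> C2=S, others downsized to S] -> [I,S,S,I] (invalidations this op: 0; running total: 2)
Op 5: C1 read [C1 read: already in S, no change] -> [I,S,S,I] (invalidations this op: 0; running total: 2)
Op 6: C0 write [C0 write: invalidate ['C1=S', 'C2=S'] -> C0=M] -> [M,I,I,I] (invalidations this op: 2; running total: 4)
Op 7: C3 write [C3 write: invalidate ['C0=M'] -> C3=M] -> [I,I,I,M] (invalidations this op: 1; running total: 5)
Op 8: C2 read [C2 read from I: others=['C3=M'] -> C2=S, others downsized to S] -> [I,I,S,S] (invalidations this op: 0; running total: 5)

Answer: 5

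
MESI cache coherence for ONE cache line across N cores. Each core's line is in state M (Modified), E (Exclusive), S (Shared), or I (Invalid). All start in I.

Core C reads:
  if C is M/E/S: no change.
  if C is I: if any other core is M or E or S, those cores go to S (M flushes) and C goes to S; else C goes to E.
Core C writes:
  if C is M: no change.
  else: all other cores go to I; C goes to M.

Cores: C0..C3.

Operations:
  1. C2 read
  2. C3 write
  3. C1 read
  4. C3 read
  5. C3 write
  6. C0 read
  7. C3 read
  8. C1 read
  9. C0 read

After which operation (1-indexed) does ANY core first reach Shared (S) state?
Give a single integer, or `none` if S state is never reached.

Op 1: C2 read [C2 read from I: no other sharers -> C2=E (exclusive)] -> [I,I,E,I]
Op 2: C3 write [C3 write: invalidate ['C2=E'] -> C3=M] -> [I,I,I,M]
Op 3: C1 read [C1 read from I: others=['C3=M'] -> C1=S, others downsized to S] -> [I,S,I,S]
  -> First S state at op 3; remaining ops need not be traced.

Answer: 3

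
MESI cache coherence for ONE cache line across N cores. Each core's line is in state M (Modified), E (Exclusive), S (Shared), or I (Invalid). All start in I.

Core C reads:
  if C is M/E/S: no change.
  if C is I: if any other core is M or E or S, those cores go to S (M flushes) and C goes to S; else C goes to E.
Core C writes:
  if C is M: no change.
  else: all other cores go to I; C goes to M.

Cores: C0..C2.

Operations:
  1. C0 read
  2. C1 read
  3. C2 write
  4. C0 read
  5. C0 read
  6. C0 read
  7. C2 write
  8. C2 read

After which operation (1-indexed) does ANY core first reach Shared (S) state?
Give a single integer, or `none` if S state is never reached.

Answer: 2

Derivation:
Op 1: C0 read [C0 read from I: no other sharers -> C0=E (exclusive)] -> [E,I,I]
Op 2: C1 read [C1 read from I: others=['C0=E'] -> C1=S, others downsized to S] -> [S,S,I]
  -> First S state at op 2; remaining ops need not be traced.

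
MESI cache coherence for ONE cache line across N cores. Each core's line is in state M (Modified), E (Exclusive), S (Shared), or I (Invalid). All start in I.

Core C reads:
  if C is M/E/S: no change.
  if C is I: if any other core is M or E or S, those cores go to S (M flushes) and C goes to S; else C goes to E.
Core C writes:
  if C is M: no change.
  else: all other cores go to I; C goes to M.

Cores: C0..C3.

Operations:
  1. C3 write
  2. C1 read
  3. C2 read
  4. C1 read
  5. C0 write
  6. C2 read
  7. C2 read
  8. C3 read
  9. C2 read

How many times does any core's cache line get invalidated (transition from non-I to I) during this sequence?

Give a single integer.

Op 1: C3 write [C3 write: invalidate none -> C3=M] -> [I,I,I,M] (invalidations this op: 0; running total: 0)
Op 2: C1 read [C1 read from I: others=['C3=M'] -> C1=S, others downsized to S] -> [I,S,I,S] (invalidations this op: 0; running total: 0)
Op 3: C2 read [C2 read from I: others=['C1=S', 'C3=S'] -> C2=S, others downsized to S] -> [I,S,S,S] (invalidations this op: 0; running total: 0)
Op 4: C1 read [C1 read: already in S, no change] -> [I,S,S,S] (invalidations this op: 0; running total: 0)
Op 5: C0 write [C0 write: invalidate ['C1=S', 'C2=S', 'C3=S'] -> C0=M] -> [M,I,I,I] (invalidations this op: 3; running total: 3)
Op 6: C2 read [C2 read from I: others=['C0=M'] -> C2=S, others downsized to S] -> [S,I,S,I] (invalidations this op: 0; running total: 3)
Op 7: C2 read [C2 read: already in S, no change] -> [S,I,S,I] (invalidations this op: 0; running total: 3)
Op 8: C3 read [C3 read from I: others=['C0=S', 'C2=S'] -> C3=S, others downsized to S] -> [S,I,S,S] (invalidations this op: 0; running total: 3)
Op 9: C2 read [C2 read: already in S, no change] -> [S,I,S,S] (invalidations this op: 0; running total: 3)

Answer: 3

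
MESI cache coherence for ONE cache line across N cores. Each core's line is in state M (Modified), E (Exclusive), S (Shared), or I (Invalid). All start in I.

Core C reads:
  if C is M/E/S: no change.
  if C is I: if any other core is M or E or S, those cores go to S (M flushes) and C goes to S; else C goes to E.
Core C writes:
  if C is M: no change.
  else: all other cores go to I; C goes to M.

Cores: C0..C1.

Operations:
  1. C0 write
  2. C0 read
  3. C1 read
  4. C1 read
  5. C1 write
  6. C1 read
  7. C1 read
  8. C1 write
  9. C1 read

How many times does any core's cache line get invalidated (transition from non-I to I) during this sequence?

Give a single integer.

Answer: 1

Derivation:
Op 1: C0 write [C0 write: invalidate none -> C0=M] -> [M,I] (invalidations this op: 0; running total: 0)
Op 2: C0 read [C0 read: already in M, no change] -> [M,I] (invalidations this op: 0; running total: 0)
Op 3: C1 read [C1 read from I: others=['C0=M'] -> C1=S, others downsized to S] -> [S,S] (invalidations this op: 0; running total: 0)
Op 4: C1 read [C1 read: already in S, no change] -> [S,S] (invalidations this op: 0; running total: 0)
Op 5: C1 write [C1 write: invalidate ['C0=S'] -> C1=M] -> [I,M] (invalidations this op: 1; running total: 1)
Op 6: C1 read [C1 read: already in M, no change] -> [I,M] (invalidations this op: 0; running total: 1)
Op 7: C1 read [C1 read: already in M, no change] -> [I,M] (invalidations this op: 0; running total: 1)
Op 8: C1 write [C1 write: already M (modified), no change] -> [I,M] (invalidations this op: 0; running total: 1)
Op 9: C1 read [C1 read: already in M, no change] -> [I,M] (invalidations this op: 0; running total: 1)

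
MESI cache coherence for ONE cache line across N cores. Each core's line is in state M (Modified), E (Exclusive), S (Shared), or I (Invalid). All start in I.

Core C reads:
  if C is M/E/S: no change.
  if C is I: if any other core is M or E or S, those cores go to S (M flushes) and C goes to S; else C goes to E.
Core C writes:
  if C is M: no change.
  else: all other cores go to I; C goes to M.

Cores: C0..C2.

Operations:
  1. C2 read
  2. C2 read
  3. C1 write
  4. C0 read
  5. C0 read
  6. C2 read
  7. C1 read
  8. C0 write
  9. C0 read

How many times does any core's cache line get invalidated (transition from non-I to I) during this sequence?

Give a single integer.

Answer: 3

Derivation:
Op 1: C2 read [C2 read from I: no other sharers -> C2=E (exclusive)] -> [I,I,E] (invalidations this op: 0; running total: 0)
Op 2: C2 read [C2 read: already in E, no change] -> [I,I,E] (invalidations this op: 0; running total: 0)
Op 3: C1 write [C1 write: invalidate ['C2=E'] -> C1=M] -> [I,M,I] (invalidations this op: 1; running total: 1)
Op 4: C0 read [C0 read from I: others=['C1=M'] -> C0=S, others downsized to S] -> [S,S,I] (invalidations this op: 0; running total: 1)
Op 5: C0 read [C0 read: already in S, no change] -> [S,S,I] (invalidations this op: 0; running total: 1)
Op 6: C2 read [C2 read from I: others=['C0=S', 'C1=S'] -> C2=S, others downsized to S] -> [S,S,S] (invalidations this op: 0; running total: 1)
Op 7: C1 read [C1 read: already in S, no change] -> [S,S,S] (invalidations this op: 0; running total: 1)
Op 8: C0 write [C0 write: invalidate ['C1=S', 'C2=S'] -> C0=M] -> [M,I,I] (invalidations this op: 2; running total: 3)
Op 9: C0 read [C0 read: already in M, no change] -> [M,I,I] (invalidations this op: 0; running total: 3)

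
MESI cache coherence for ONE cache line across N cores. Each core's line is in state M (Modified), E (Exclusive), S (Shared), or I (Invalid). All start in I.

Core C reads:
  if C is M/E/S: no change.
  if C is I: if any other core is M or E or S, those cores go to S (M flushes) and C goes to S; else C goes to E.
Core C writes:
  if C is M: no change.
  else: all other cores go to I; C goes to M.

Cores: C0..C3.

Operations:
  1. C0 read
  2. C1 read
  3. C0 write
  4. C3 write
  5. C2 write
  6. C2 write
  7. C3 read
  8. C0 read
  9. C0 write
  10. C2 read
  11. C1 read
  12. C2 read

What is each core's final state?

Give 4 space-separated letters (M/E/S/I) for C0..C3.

Answer: S S S I

Derivation:
Op 1: C0 read [C0 read from I: no other sharers -> C0=E (exclusive)] -> [E,I,I,I]
Op 2: C1 read [C1 read from I: others=['C0=E'] -> C1=S, others downsized to S] -> [S,S,I,I]
Op 3: C0 write [C0 write: invalidate ['C1=S'] -> C0=M] -> [M,I,I,I]
Op 4: C3 write [C3 write: invalidate ['C0=M'] -> C3=M] -> [I,I,I,M]
Op 5: C2 write [C2 write: invalidate ['C3=M'] -> C2=M] -> [I,I,M,I]
Op 6: C2 write [C2 write: already M (modified), no change] -> [I,I,M,I]
Op 7: C3 read [C3 read from I: others=['C2=M'] -> C3=S, others downsized to S] -> [I,I,S,S]
Op 8: C0 read [C0 read from I: others=['C2=S', 'C3=S'] -> C0=S, others downsized to S] -> [S,I,S,S]
Op 9: C0 write [C0 write: invalidate ['C2=S', 'C3=S'] -> C0=M] -> [M,I,I,I]
Op 10: C2 read [C2 read from I: others=['C0=M'] -> C2=S, others downsized to S] -> [S,I,S,I]
Op 11: C1 read [C1 read from I: others=['C0=S', 'C2=S'] -> C1=S, others downsized to S] -> [S,S,S,I]
Op 12: C2 read [C2 read: already in S, no change] -> [S,S,S,I]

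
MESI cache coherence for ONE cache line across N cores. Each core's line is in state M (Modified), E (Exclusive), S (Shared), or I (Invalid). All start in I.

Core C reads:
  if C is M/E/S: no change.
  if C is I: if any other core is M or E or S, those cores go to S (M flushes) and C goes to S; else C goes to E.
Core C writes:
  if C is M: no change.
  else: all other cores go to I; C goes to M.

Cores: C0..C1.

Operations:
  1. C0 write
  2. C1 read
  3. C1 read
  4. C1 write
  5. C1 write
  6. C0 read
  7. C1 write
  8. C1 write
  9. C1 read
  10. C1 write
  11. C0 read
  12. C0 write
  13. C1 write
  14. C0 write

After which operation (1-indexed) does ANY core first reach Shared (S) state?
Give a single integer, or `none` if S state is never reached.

Answer: 2

Derivation:
Op 1: C0 write [C0 write: invalidate none -> C0=M] -> [M,I]
Op 2: C1 read [C1 read from I: others=['C0=M'] -> C1=S, others downsized to S] -> [S,S]
  -> First S state at op 2; remaining ops need not be traced.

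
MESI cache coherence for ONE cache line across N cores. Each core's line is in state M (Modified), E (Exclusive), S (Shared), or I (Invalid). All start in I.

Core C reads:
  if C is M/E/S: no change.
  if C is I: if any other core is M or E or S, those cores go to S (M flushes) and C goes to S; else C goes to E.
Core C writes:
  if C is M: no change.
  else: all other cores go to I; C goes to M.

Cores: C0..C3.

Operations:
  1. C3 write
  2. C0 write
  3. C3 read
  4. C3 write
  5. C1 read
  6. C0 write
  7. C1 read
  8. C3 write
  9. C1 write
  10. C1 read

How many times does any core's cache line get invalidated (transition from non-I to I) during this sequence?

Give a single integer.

Op 1: C3 write [C3 write: invalidate none -> C3=M] -> [I,I,I,M] (invalidations this op: 0; running total: 0)
Op 2: C0 write [C0 write: invalidate ['C3=M'] -> C0=M] -> [M,I,I,I] (invalidations this op: 1; running total: 1)
Op 3: C3 read [C3 read from I: others=['C0=M'] -> C3=S, others downsized to S] -> [S,I,I,S] (invalidations this op: 0; running total: 1)
Op 4: C3 write [C3 write: invalidate ['C0=S'] -> C3=M] -> [I,I,I,M] (invalidations this op: 1; running total: 2)
Op 5: C1 read [C1 read from I: others=['C3=M'] -> C1=S, others downsized to S] -> [I,S,I,S] (invalidations this op: 0; running total: 2)
Op 6: C0 write [C0 write: invalidate ['C1=S', 'C3=S'] -> C0=M] -> [M,I,I,I] (invalidations this op: 2; running total: 4)
Op 7: C1 read [C1 read from I: others=['C0=M'] -> C1=S, others downsized to S] -> [S,S,I,I] (invalidations this op: 0; running total: 4)
Op 8: C3 write [C3 write: invalidate ['C0=S', 'C1=S'] -> C3=M] -> [I,I,I,M] (invalidations this op: 2; running total: 6)
Op 9: C1 write [C1 write: invalidate ['C3=M'] -> C1=M] -> [I,M,I,I] (invalidations this op: 1; running total: 7)
Op 10: C1 read [C1 read: already in M, no change] -> [I,M,I,I] (invalidations this op: 0; running total: 7)

Answer: 7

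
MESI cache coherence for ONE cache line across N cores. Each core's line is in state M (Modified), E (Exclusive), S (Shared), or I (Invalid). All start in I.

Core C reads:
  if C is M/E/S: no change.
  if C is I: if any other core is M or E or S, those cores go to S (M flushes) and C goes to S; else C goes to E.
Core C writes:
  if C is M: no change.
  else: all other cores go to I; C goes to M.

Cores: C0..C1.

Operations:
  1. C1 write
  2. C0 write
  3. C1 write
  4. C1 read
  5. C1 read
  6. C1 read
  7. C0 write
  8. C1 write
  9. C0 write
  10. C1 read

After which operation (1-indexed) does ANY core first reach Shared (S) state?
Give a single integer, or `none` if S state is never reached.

Op 1: C1 write [C1 write: invalidate none -> C1=M] -> [I,M]
Op 2: C0 write [C0 write: invalidate ['C1=M'] -> C0=M] -> [M,I]
Op 3: C1 write [C1 write: invalidate ['C0=M'] -> C1=M] -> [I,M]
Op 4: C1 read [C1 read: already in M, no change] -> [I,M]
Op 5: C1 read [C1 read: already in M, no change] -> [I,M]
Op 6: C1 read [C1 read: already in M, no change] -> [I,M]
Op 7: C0 write [C0 write: invalidate ['C1=M'] -> C0=M] -> [M,I]
Op 8: C1 write [C1 write: invalidate ['C0=M'] -> C1=M] -> [I,M]
Op 9: C0 write [C0 write: invalidate ['C1=M'] -> C0=M] -> [M,I]
Op 10: C1 read [C1 read from I: others=['C0=M'] -> C1=S, others downsized to S] -> [S,S]
  -> First S state at op 10; remaining ops need not be traced.

Answer: 10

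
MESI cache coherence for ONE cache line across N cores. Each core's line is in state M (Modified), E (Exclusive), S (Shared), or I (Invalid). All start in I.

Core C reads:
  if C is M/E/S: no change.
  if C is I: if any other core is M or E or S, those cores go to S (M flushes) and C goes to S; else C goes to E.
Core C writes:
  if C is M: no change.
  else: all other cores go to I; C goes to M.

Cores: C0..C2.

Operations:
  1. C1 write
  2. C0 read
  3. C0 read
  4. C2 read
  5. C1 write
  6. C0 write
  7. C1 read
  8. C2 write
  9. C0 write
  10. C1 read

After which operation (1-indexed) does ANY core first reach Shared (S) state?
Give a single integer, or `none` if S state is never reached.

Op 1: C1 write [C1 write: invalidate none -> C1=M] -> [I,M,I]
Op 2: C0 read [C0 read from I: others=['C1=M'] -> C0=S, others downsized to S] -> [S,S,I]
  -> First S state at op 2; remaining ops need not be traced.

Answer: 2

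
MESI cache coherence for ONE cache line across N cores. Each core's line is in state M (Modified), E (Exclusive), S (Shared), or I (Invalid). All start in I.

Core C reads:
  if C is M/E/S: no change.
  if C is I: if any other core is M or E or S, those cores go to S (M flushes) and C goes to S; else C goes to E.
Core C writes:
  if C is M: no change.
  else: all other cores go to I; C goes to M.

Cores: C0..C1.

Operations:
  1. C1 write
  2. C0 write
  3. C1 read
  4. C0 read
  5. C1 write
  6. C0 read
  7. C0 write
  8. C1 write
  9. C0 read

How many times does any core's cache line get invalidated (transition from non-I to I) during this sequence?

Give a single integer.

Answer: 4

Derivation:
Op 1: C1 write [C1 write: invalidate none -> C1=M] -> [I,M] (invalidations this op: 0; running total: 0)
Op 2: C0 write [C0 write: invalidate ['C1=M'] -> C0=M] -> [M,I] (invalidations this op: 1; running total: 1)
Op 3: C1 read [C1 read from I: others=['C0=M'] -> C1=S, others downsized to S] -> [S,S] (invalidations this op: 0; running total: 1)
Op 4: C0 read [C0 read: already in S, no change] -> [S,S] (invalidations this op: 0; running total: 1)
Op 5: C1 write [C1 write: invalidate ['C0=S'] -> C1=M] -> [I,M] (invalidations this op: 1; running total: 2)
Op 6: C0 read [C0 read from I: others=['C1=M'] -> C0=S, others downsized to S] -> [S,S] (invalidations this op: 0; running total: 2)
Op 7: C0 write [C0 write: invalidate ['C1=S'] -> C0=M] -> [M,I] (invalidations this op: 1; running total: 3)
Op 8: C1 write [C1 write: invalidate ['C0=M'] -> C1=M] -> [I,M] (invalidations this op: 1; running total: 4)
Op 9: C0 read [C0 read from I: others=['C1=M'] -> C0=S, others downsized to S] -> [S,S] (invalidations this op: 0; running total: 4)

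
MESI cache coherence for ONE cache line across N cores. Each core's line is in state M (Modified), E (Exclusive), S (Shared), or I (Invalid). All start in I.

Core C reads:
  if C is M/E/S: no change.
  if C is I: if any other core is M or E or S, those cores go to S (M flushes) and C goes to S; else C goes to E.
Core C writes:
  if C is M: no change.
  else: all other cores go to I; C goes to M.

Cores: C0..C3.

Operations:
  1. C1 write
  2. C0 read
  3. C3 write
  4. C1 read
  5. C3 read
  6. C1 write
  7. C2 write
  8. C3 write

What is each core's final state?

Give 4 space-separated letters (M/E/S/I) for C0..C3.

Answer: I I I M

Derivation:
Op 1: C1 write [C1 write: invalidate none -> C1=M] -> [I,M,I,I]
Op 2: C0 read [C0 read from I: others=['C1=M'] -> C0=S, others downsized to S] -> [S,S,I,I]
Op 3: C3 write [C3 write: invalidate ['C0=S', 'C1=S'] -> C3=M] -> [I,I,I,M]
Op 4: C1 read [C1 read from I: others=['C3=M'] -> C1=S, others downsized to S] -> [I,S,I,S]
Op 5: C3 read [C3 read: already in S, no change] -> [I,S,I,S]
Op 6: C1 write [C1 write: invalidate ['C3=S'] -> C1=M] -> [I,M,I,I]
Op 7: C2 write [C2 write: invalidate ['C1=M'] -> C2=M] -> [I,I,M,I]
Op 8: C3 write [C3 write: invalidate ['C2=M'] -> C3=M] -> [I,I,I,M]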